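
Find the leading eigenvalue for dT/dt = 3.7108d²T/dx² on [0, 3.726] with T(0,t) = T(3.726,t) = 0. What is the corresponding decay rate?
Eigenvalues: λₙ = 3.7108n²π²/3.726².
First three modes:
  n=1: λ₁ = 3.7108π²/3.726² ≈ 2.638
  n=2: λ₂ = 14.8432π²/3.726² ≈ 10.552 (4× faster decay)
  n=3: λ₃ = 33.3972π²/3.726² ≈ 23.742 (9× faster decay)
As t → ∞, higher modes decay exponentially faster. The n=1 mode dominates: T ~ c₁ sin(πx/3.726) e^{-λ₁t}.
Decay rate: λ₁ = 3.7108π²/3.726² ≈ 2.638.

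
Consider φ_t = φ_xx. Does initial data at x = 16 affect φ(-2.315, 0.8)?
Yes, for any finite x. The heat equation has infinite propagation speed, so all initial data affects all points at any t > 0.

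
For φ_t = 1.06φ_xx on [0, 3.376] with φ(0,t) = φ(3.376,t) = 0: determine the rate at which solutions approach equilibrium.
Eigenvalues: λₙ = 1.06n²π²/3.376².
First three modes:
  n=1: λ₁ = 1.06π²/3.376² ≈ 0.918
  n=2: λ₂ = 4.24π²/3.376² ≈ 3.672 (4× faster decay)
  n=3: λ₃ = 9.54π²/3.376² ≈ 8.261 (9× faster decay)
As t → ∞, higher modes decay exponentially faster. The n=1 mode dominates: φ ~ c₁ sin(πx/3.376) e^{-λ₁t}.
Decay rate: λ₁ = 1.06π²/3.376² ≈ 0.918.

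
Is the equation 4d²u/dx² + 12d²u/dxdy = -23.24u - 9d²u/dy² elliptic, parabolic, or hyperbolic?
Rewriting in standard form: 4d²u/dx² + 12d²u/dxdy + 9d²u/dy² + 23.24u = 0. Computing B² - 4AC with A = 4, B = 12, C = 9: discriminant = 0 (zero). Answer: parabolic.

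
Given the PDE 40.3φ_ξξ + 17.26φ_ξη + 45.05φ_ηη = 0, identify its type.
The second-order coefficients are A = 40.3, B = 17.26, C = 45.05. Since B² - 4AC = -6964.1524 < 0, this is an elliptic PDE.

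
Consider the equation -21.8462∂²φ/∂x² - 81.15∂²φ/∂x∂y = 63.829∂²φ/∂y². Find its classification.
Rewriting in standard form: -21.8462∂²φ/∂x² - 81.15∂²φ/∂x∂y - 63.829∂²φ/∂y² = 0. Hyperbolic. (A = -21.8462, B = -81.15, C = -63.829 gives B² - 4AC = 1007.6381008.)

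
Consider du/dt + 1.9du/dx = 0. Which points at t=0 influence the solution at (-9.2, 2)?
A single point: x = -13. The characteristic through (-9.2, 2) is x - 1.9t = const, so x = -9.2 - 1.9·2 = -13.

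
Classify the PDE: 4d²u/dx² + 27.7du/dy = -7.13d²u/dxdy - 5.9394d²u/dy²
Rewriting in standard form: 4d²u/dx² + 7.13d²u/dxdy + 5.9394d²u/dy² + 27.7du/dy = 0. A = 4, B = 7.13, C = 5.9394. Discriminant B² - 4AC = -44.1935. Since -44.1935 < 0, elliptic.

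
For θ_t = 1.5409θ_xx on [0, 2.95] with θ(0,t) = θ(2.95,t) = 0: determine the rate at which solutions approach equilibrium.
Eigenvalues: λₙ = 1.5409n²π²/2.95².
First three modes:
  n=1: λ₁ = 1.5409π²/2.95² ≈ 1.748
  n=2: λ₂ = 6.1636π²/2.95² ≈ 6.99 (4× faster decay)
  n=3: λ₃ = 13.8681π²/2.95² ≈ 15.728 (9× faster decay)
As t → ∞, higher modes decay exponentially faster. The n=1 mode dominates: θ ~ c₁ sin(πx/2.95) e^{-λ₁t}.
Decay rate: λ₁ = 1.5409π²/2.95² ≈ 1.748.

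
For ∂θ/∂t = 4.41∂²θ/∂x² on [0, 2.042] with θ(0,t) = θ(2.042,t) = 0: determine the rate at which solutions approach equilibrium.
Eigenvalues: λₙ = 4.41n²π²/2.042².
First three modes:
  n=1: λ₁ = 4.41π²/2.042² ≈ 10.438
  n=2: λ₂ = 17.64π²/2.042² ≈ 41.753 (4× faster decay)
  n=3: λ₃ = 39.69π²/2.042² ≈ 93.944 (9× faster decay)
As t → ∞, higher modes decay exponentially faster. The n=1 mode dominates: θ ~ c₁ sin(πx/2.042) e^{-λ₁t}.
Decay rate: λ₁ = 4.41π²/2.042² ≈ 10.438.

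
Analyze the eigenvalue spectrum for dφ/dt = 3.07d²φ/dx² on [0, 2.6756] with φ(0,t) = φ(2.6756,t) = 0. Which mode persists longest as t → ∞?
Eigenvalues: λₙ = 3.07n²π²/2.6756².
First three modes:
  n=1: λ₁ = 3.07π²/2.6756² ≈ 4.232
  n=2: λ₂ = 12.28π²/2.6756² ≈ 16.93 (4× faster decay)
  n=3: λ₃ = 27.63π²/2.6756² ≈ 38.092 (9× faster decay)
As t → ∞, higher modes decay exponentially faster. The n=1 mode dominates: φ ~ c₁ sin(πx/2.6756) e^{-λ₁t}.
Decay rate: λ₁ = 3.07π²/2.6756² ≈ 4.232.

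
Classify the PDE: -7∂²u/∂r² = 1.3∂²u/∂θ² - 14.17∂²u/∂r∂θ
Rewriting in standard form: -7∂²u/∂r² + 14.17∂²u/∂r∂θ - 1.3∂²u/∂θ² = 0. A = -7, B = 14.17, C = -1.3. Discriminant B² - 4AC = 164.3889. Since 164.3889 > 0, hyperbolic.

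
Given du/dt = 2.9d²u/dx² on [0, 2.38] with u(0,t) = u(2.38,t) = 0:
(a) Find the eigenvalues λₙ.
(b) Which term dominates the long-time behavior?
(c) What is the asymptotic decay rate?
Eigenvalues: λₙ = 2.9n²π²/2.38².
First three modes:
  n=1: λ₁ = 2.9π²/2.38² ≈ 5.053
  n=2: λ₂ = 11.6π²/2.38² ≈ 20.212 (4× faster decay)
  n=3: λ₃ = 26.1π²/2.38² ≈ 45.476 (9× faster decay)
As t → ∞, higher modes decay exponentially faster. The n=1 mode dominates: u ~ c₁ sin(πx/2.38) e^{-λ₁t}.
Decay rate: λ₁ = 2.9π²/2.38² ≈ 5.053.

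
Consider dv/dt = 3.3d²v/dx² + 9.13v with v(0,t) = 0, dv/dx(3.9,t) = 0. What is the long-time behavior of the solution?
As t → ∞, v grows unboundedly. Reaction dominates diffusion (r=9.13 > κπ²/(4L²)≈0.54); solution grows exponentially.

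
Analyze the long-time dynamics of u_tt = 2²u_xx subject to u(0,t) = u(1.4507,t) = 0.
Long-time behavior: u oscillates (no decay). Energy is conserved; the solution oscillates indefinitely as standing waves.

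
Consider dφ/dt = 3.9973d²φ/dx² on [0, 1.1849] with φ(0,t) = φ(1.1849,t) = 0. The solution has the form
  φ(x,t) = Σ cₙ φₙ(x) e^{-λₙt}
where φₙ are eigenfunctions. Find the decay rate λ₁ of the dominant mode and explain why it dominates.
Eigenvalues: λₙ = 3.9973n²π²/1.1849².
First three modes:
  n=1: λ₁ = 3.9973π²/1.1849² ≈ 28.1
  n=2: λ₂ = 15.9892π²/1.1849² ≈ 112.399 (4× faster decay)
  n=3: λ₃ = 35.9757π²/1.1849² ≈ 252.898 (9× faster decay)
As t → ∞, higher modes decay exponentially faster. The n=1 mode dominates: φ ~ c₁ sin(πx/1.1849) e^{-λ₁t}.
Decay rate: λ₁ = 3.9973π²/1.1849² ≈ 28.1.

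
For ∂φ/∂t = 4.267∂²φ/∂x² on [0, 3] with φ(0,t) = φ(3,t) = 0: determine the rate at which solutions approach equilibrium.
Eigenvalues: λₙ = 4.267n²π²/3².
First three modes:
  n=1: λ₁ = 4.267π²/3² ≈ 4.679
  n=2: λ₂ = 17.068π²/3² ≈ 18.717 (4× faster decay)
  n=3: λ₃ = 38.403π²/3² ≈ 42.114 (9× faster decay)
As t → ∞, higher modes decay exponentially faster. The n=1 mode dominates: φ ~ c₁ sin(πx/3) e^{-λ₁t}.
Decay rate: λ₁ = 4.267π²/3² ≈ 4.679.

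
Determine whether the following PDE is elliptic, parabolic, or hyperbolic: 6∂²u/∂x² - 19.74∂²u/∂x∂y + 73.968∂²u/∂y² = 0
Coefficients: A = 6, B = -19.74, C = 73.968. B² - 4AC = -1385.5644, which is negative, so the equation is elliptic.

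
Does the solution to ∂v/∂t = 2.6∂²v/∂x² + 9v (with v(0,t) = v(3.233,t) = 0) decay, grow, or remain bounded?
v grows unboundedly. Reaction dominates diffusion (r=9 > κπ²/L²≈2.46); solution grows exponentially.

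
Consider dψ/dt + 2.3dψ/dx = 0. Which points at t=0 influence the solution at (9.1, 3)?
A single point: x = 2.2. The characteristic through (9.1, 3) is x - 2.3t = const, so x = 9.1 - 2.3·3 = 2.2.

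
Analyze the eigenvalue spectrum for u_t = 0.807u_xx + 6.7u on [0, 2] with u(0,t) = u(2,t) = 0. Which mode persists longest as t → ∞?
Eigenvalues: λₙ = 0.807n²π²/2² - 6.7.
First three modes:
  n=1: λ₁ = 0.807π²/2² - 6.7 ≈ -4.709
  n=2: λ₂ = 3.228π²/2² - 6.7 ≈ 1.265
  n=3: λ₃ = 7.263π²/2² - 6.7 ≈ 11.221
Since 0.807π²/2² ≈ 1.991 < 6.7, λ₁ < 0.
The n=1 mode grows fastest (−λₙ is largest for n=1) → dominates.
Asymptotic: u ~ c₁ sin(πx/2) e^{4.709t} (exponential growth at rate −λ₁ ≈ 4.709).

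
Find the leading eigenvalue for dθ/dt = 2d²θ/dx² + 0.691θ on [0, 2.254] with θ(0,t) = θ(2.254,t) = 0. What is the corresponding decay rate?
Eigenvalues: λₙ = 2n²π²/2.254² - 0.691.
First three modes:
  n=1: λ₁ = 2π²/2.254² - 0.691 ≈ 3.194
  n=2: λ₂ = 8π²/2.254² - 0.691 ≈ 14.85
  n=3: λ₃ = 18π²/2.254² - 0.691 ≈ 34.276
Since 2π²/2.254² ≈ 3.885 > 0.691, all λₙ > 0.
The n=1 mode decays slowest → dominates as t → ∞.
Asymptotic: θ ~ c₁ sin(πx/2.254) e^{-λ₁t} with decay rate λ₁ ≈ 3.194.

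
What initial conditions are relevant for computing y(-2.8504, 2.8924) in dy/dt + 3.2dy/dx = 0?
A single point: x = -12.10608. The characteristic through (-2.8504, 2.8924) is x - 3.2t = const, so x = -2.8504 - 3.2·2.8924 = -12.10608.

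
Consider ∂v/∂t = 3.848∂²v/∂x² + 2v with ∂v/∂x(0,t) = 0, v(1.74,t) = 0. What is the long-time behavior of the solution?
As t → ∞, v → 0. Diffusion dominates reaction (r=2 < κπ²/(4L²)≈3.14); solution decays.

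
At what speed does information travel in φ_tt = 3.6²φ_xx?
Speed = 3.6. Information travels along characteristics x = x₀ ± 3.6t.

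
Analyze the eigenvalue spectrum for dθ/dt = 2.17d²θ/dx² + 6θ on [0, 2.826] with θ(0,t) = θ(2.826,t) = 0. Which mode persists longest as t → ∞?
Eigenvalues: λₙ = 2.17n²π²/2.826² - 6.
First three modes:
  n=1: λ₁ = 2.17π²/2.826² - 6 ≈ -3.318
  n=2: λ₂ = 8.68π²/2.826² - 6 ≈ 4.727
  n=3: λ₃ = 19.53π²/2.826² - 6 ≈ 18.136
Since 2.17π²/2.826² ≈ 2.682 < 6, λ₁ < 0.
The n=1 mode grows fastest (−λₙ is largest for n=1) → dominates.
Asymptotic: θ ~ c₁ sin(πx/2.826) e^{3.318t} (exponential growth at rate −λ₁ ≈ 3.318).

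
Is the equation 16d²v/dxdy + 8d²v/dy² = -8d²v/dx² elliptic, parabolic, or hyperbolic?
Rewriting in standard form: 8d²v/dx² + 16d²v/dxdy + 8d²v/dy² = 0. Computing B² - 4AC with A = 8, B = 16, C = 8: discriminant = 0 (zero). Answer: parabolic.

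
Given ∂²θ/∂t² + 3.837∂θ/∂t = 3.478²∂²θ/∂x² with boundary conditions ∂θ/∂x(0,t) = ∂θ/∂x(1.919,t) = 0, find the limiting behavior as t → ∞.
θ → constant (steady state). Damping (γ=3.837) dissipates the nonconstant modes; with Neumann BCs the spatial average obeys M''+γM'=0 and tends to a finite limit.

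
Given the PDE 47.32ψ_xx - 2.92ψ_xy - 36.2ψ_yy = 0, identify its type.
The second-order coefficients are A = 47.32, B = -2.92, C = -36.2. Since B² - 4AC = 6860.4624 > 0, this is a hyperbolic PDE.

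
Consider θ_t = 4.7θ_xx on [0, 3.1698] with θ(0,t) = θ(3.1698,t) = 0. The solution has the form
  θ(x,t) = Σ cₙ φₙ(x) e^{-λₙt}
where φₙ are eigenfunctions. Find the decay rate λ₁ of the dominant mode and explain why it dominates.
Eigenvalues: λₙ = 4.7n²π²/3.1698².
First three modes:
  n=1: λ₁ = 4.7π²/3.1698² ≈ 4.617
  n=2: λ₂ = 18.8π²/3.1698² ≈ 18.467 (4× faster decay)
  n=3: λ₃ = 42.3π²/3.1698² ≈ 41.551 (9× faster decay)
As t → ∞, higher modes decay exponentially faster. The n=1 mode dominates: θ ~ c₁ sin(πx/3.1698) e^{-λ₁t}.
Decay rate: λ₁ = 4.7π²/3.1698² ≈ 4.617.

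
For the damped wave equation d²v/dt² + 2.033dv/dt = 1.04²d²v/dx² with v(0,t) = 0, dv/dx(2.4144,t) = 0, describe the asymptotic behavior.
v → 0. Damping (γ=2.033) dissipates energy; oscillations decay exponentially.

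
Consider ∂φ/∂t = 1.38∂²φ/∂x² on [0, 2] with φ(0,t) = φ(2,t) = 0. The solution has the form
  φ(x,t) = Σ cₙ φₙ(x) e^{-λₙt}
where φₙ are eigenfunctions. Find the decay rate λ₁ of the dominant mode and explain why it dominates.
Eigenvalues: λₙ = 1.38n²π²/2².
First three modes:
  n=1: λ₁ = 1.38π²/2² ≈ 3.405
  n=2: λ₂ = 5.52π²/2² ≈ 13.62 (4× faster decay)
  n=3: λ₃ = 12.42π²/2² ≈ 30.645 (9× faster decay)
As t → ∞, higher modes decay exponentially faster. The n=1 mode dominates: φ ~ c₁ sin(πx/2) e^{-λ₁t}.
Decay rate: λ₁ = 1.38π²/2² ≈ 3.405.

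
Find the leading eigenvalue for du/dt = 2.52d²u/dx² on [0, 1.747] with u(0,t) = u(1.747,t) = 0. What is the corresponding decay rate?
Eigenvalues: λₙ = 2.52n²π²/1.747².
First three modes:
  n=1: λ₁ = 2.52π²/1.747² ≈ 8.149
  n=2: λ₂ = 10.08π²/1.747² ≈ 32.597 (4× faster decay)
  n=3: λ₃ = 22.68π²/1.747² ≈ 73.343 (9× faster decay)
As t → ∞, higher modes decay exponentially faster. The n=1 mode dominates: u ~ c₁ sin(πx/1.747) e^{-λ₁t}.
Decay rate: λ₁ = 2.52π²/1.747² ≈ 8.149.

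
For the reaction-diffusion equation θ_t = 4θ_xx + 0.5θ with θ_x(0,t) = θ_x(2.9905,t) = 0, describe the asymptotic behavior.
θ grows unboundedly. With Neumann BCs the constant mode has diffusion eigenvalue 0, so any r > 0 makes it grow like e^(0.5t); solution grows exponentially.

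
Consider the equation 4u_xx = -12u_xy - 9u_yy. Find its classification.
Rewriting in standard form: 4u_xx + 12u_xy + 9u_yy = 0. Parabolic. (A = 4, B = 12, C = 9 gives B² - 4AC = 0.)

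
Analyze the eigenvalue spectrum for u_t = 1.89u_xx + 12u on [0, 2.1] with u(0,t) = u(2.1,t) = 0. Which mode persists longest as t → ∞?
Eigenvalues: λₙ = 1.89n²π²/2.1² - 12.
First three modes:
  n=1: λ₁ = 1.89π²/2.1² - 12 ≈ -7.77
  n=2: λ₂ = 7.56π²/2.1² - 12 ≈ 4.919
  n=3: λ₃ = 17.01π²/2.1² - 12 ≈ 26.068
Since 1.89π²/2.1² ≈ 4.23 < 12, λ₁ < 0.
The n=1 mode grows fastest (−λₙ is largest for n=1) → dominates.
Asymptotic: u ~ c₁ sin(πx/2.1) e^{7.77t} (exponential growth at rate −λ₁ ≈ 7.77).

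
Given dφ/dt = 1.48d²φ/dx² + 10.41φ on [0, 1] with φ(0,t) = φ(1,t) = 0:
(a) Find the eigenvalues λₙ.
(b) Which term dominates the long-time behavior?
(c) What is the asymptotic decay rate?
Eigenvalues: λₙ = 1.48n²π²/1² - 10.41.
First three modes:
  n=1: λ₁ = 1.48π² - 10.41 ≈ 4.197
  n=2: λ₂ = 5.92π² - 10.41 ≈ 48.018
  n=3: λ₃ = 13.32π² - 10.41 ≈ 121.053
Since 1.48π² ≈ 14.607 > 10.41, all λₙ > 0.
The n=1 mode decays slowest → dominates as t → ∞.
Asymptotic: φ ~ c₁ sin(πx/1) e^{-λ₁t} with decay rate λ₁ ≈ 4.197.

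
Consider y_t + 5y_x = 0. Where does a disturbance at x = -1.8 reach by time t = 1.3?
At x = 4.7. The characteristic carries data from (-1.8, 0) to (4.7, 1.3).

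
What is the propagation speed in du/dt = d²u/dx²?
Infinite. The heat equation is parabolic, not hyperbolic, so disturbances propagate instantly.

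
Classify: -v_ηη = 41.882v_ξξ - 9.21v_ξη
Rewriting in standard form: -41.882v_ξξ + 9.21v_ξη - v_ηη = 0. Elliptic (discriminant = -82.7039).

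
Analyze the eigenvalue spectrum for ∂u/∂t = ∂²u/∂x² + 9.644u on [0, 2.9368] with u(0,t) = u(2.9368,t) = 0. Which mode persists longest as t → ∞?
Eigenvalues: λₙ = n²π²/2.9368² - 9.644.
First three modes:
  n=1: λ₁ = π²/2.9368² - 9.644 ≈ -8.5
  n=2: λ₂ = 4π²/2.9368² - 9.644 ≈ -5.067
  n=3: λ₃ = 9π²/2.9368² - 9.644 ≈ 0.655
Since π²/2.9368² ≈ 1.144 < 9.644, λ₁ < 0.
The n=1 mode grows fastest (−λₙ is largest for n=1) → dominates.
Asymptotic: u ~ c₁ sin(πx/2.9368) e^{8.5t} (exponential growth at rate −λ₁ ≈ 8.5).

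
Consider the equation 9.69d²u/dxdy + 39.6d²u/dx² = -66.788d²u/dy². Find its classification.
Rewriting in standard form: 39.6d²u/dx² + 9.69d²u/dxdy + 66.788d²u/dy² = 0. Elliptic. (A = 39.6, B = 9.69, C = 66.788 gives B² - 4AC = -10485.3231.)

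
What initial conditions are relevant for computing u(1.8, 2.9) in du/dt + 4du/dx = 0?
A single point: x = -9.8. The characteristic through (1.8, 2.9) is x - 4t = const, so x = 1.8 - 4·2.9 = -9.8.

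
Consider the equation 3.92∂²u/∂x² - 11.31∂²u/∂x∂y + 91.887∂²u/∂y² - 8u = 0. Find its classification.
Elliptic. (A = 3.92, B = -11.31, C = 91.887 gives B² - 4AC = -1312.87206.)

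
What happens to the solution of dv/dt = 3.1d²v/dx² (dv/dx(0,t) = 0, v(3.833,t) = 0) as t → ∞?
v → 0. Heat escapes through the Dirichlet boundary.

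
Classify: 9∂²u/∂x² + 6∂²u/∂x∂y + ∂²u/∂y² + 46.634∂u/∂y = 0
Parabolic (discriminant = 0).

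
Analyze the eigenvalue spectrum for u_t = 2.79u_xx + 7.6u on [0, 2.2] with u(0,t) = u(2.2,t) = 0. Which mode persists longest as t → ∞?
Eigenvalues: λₙ = 2.79n²π²/2.2² - 7.6.
First three modes:
  n=1: λ₁ = 2.79π²/2.2² - 7.6 ≈ -1.911
  n=2: λ₂ = 11.16π²/2.2² - 7.6 ≈ 15.157
  n=3: λ₃ = 25.11π²/2.2² - 7.6 ≈ 43.604
Since 2.79π²/2.2² ≈ 5.689 < 7.6, λ₁ < 0.
The n=1 mode grows fastest (−λₙ is largest for n=1) → dominates.
Asymptotic: u ~ c₁ sin(πx/2.2) e^{1.911t} (exponential growth at rate −λ₁ ≈ 1.911).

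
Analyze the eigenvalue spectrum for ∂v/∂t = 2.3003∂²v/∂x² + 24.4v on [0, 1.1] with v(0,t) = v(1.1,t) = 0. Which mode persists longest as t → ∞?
Eigenvalues: λₙ = 2.3003n²π²/1.1² - 24.4.
First three modes:
  n=1: λ₁ = 2.3003π²/1.1² - 24.4 ≈ -5.637
  n=2: λ₂ = 9.2012π²/1.1² - 24.4 ≈ 50.651
  n=3: λ₃ = 20.7027π²/1.1² - 24.4 ≈ 144.466
Since 2.3003π²/1.1² ≈ 18.763 < 24.4, λ₁ < 0.
The n=1 mode grows fastest (−λₙ is largest for n=1) → dominates.
Asymptotic: v ~ c₁ sin(πx/1.1) e^{5.637t} (exponential growth at rate −λ₁ ≈ 5.637).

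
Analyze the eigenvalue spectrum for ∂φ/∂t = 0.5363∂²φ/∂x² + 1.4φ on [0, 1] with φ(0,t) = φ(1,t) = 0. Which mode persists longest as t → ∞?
Eigenvalues: λₙ = 0.5363n²π²/1² - 1.4.
First three modes:
  n=1: λ₁ = 0.5363π² - 1.4 ≈ 3.893
  n=2: λ₂ = 2.1452π² - 1.4 ≈ 19.772
  n=3: λ₃ = 4.8267π² - 1.4 ≈ 46.238
Since 0.5363π² ≈ 5.293 > 1.4, all λₙ > 0.
The n=1 mode decays slowest → dominates as t → ∞.
Asymptotic: φ ~ c₁ sin(πx/1) e^{-λ₁t} with decay rate λ₁ ≈ 3.893.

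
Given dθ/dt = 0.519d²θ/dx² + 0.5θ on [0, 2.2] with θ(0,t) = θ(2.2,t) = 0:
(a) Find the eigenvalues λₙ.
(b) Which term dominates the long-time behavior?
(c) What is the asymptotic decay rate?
Eigenvalues: λₙ = 0.519n²π²/2.2² - 0.5.
First three modes:
  n=1: λ₁ = 0.519π²/2.2² - 0.5 ≈ 0.558
  n=2: λ₂ = 2.076π²/2.2² - 0.5 ≈ 3.733
  n=3: λ₃ = 4.671π²/2.2² - 0.5 ≈ 9.025
Since 0.519π²/2.2² ≈ 1.058 > 0.5, all λₙ > 0.
The n=1 mode decays slowest → dominates as t → ∞.
Asymptotic: θ ~ c₁ sin(πx/2.2) e^{-λ₁t} with decay rate λ₁ ≈ 0.558.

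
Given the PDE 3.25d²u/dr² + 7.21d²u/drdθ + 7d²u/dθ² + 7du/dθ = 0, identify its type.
The second-order coefficients are A = 3.25, B = 7.21, C = 7. Since B² - 4AC = -39.0159 < 0, this is an elliptic PDE.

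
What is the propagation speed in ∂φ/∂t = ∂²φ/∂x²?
Infinite. The heat equation is parabolic, not hyperbolic, so disturbances propagate instantly.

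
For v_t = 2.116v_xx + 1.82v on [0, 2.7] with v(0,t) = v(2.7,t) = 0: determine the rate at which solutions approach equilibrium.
Eigenvalues: λₙ = 2.116n²π²/2.7² - 1.82.
First three modes:
  n=1: λ₁ = 2.116π²/2.7² - 1.82 ≈ 1.045
  n=2: λ₂ = 8.464π²/2.7² - 1.82 ≈ 9.639
  n=3: λ₃ = 19.044π²/2.7² - 1.82 ≈ 23.963
Since 2.116π²/2.7² ≈ 2.865 > 1.82, all λₙ > 0.
The n=1 mode decays slowest → dominates as t → ∞.
Asymptotic: v ~ c₁ sin(πx/2.7) e^{-λ₁t} with decay rate λ₁ ≈ 1.045.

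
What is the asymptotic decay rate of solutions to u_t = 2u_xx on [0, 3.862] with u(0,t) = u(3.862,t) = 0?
Eigenvalues: λₙ = 2n²π²/3.862².
First three modes:
  n=1: λ₁ = 2π²/3.862² ≈ 1.323
  n=2: λ₂ = 8π²/3.862² ≈ 5.294 (4× faster decay)
  n=3: λ₃ = 18π²/3.862² ≈ 11.911 (9× faster decay)
As t → ∞, higher modes decay exponentially faster. The n=1 mode dominates: u ~ c₁ sin(πx/3.862) e^{-λ₁t}.
Decay rate: λ₁ = 2π²/3.862² ≈ 1.323.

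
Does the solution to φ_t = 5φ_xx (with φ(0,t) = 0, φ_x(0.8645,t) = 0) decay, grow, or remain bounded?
φ → 0. Heat escapes through the Dirichlet boundary.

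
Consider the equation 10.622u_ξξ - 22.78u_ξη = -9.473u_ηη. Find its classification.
Rewriting in standard form: 10.622u_ξξ - 22.78u_ξη + 9.473u_ηη = 0. Hyperbolic. (A = 10.622, B = -22.78, C = 9.473 gives B² - 4AC = 116.439576.)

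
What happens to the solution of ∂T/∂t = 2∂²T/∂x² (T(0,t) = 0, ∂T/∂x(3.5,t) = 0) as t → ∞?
T → 0. Heat escapes through the Dirichlet boundary.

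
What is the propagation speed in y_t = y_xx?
Infinite. The heat equation is parabolic, not hyperbolic, so disturbances propagate instantly.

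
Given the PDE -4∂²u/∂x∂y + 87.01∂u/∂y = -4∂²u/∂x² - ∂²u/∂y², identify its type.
Rewriting in standard form: 4∂²u/∂x² - 4∂²u/∂x∂y + ∂²u/∂y² + 87.01∂u/∂y = 0. The second-order coefficients are A = 4, B = -4, C = 1. Since B² - 4AC = 0 = 0, this is a parabolic PDE.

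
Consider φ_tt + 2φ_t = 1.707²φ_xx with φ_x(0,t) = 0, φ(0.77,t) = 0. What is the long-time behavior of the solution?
As t → ∞, φ → 0. Damping (γ=2) dissipates energy; oscillations decay exponentially.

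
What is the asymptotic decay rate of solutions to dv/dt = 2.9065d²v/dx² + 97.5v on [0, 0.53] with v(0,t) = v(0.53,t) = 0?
Eigenvalues: λₙ = 2.9065n²π²/0.53² - 97.5.
First three modes:
  n=1: λ₁ = 2.9065π²/0.53² - 97.5 ≈ 4.622
  n=2: λ₂ = 11.626π²/0.53² - 97.5 ≈ 310.987
  n=3: λ₃ = 26.1585π²/0.53² - 97.5 ≈ 821.596
Since 2.9065π²/0.53² ≈ 102.122 > 97.5, all λₙ > 0.
The n=1 mode decays slowest → dominates as t → ∞.
Asymptotic: v ~ c₁ sin(πx/0.53) e^{-λ₁t} with decay rate λ₁ ≈ 4.622.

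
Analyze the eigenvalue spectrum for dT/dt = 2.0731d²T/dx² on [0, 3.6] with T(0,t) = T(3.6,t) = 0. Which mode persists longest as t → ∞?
Eigenvalues: λₙ = 2.0731n²π²/3.6².
First three modes:
  n=1: λ₁ = 2.0731π²/3.6² ≈ 1.579
  n=2: λ₂ = 8.2924π²/3.6² ≈ 6.315 (4× faster decay)
  n=3: λ₃ = 18.6579π²/3.6² ≈ 14.209 (9× faster decay)
As t → ∞, higher modes decay exponentially faster. The n=1 mode dominates: T ~ c₁ sin(πx/3.6) e^{-λ₁t}.
Decay rate: λ₁ = 2.0731π²/3.6² ≈ 1.579.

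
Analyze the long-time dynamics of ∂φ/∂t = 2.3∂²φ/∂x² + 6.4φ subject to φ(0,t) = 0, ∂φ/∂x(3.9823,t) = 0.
Long-time behavior: φ grows unboundedly. Reaction dominates diffusion (r=6.4 > κπ²/(4L²)≈0.36); solution grows exponentially.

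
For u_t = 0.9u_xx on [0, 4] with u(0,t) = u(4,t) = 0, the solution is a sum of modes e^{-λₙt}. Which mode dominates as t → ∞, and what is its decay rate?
Eigenvalues: λₙ = 0.9n²π²/4².
First three modes:
  n=1: λ₁ = 0.9π²/4² ≈ 0.555
  n=2: λ₂ = 3.6π²/4² ≈ 2.221 (4× faster decay)
  n=3: λ₃ = 8.1π²/4² ≈ 4.996 (9× faster decay)
As t → ∞, higher modes decay exponentially faster. The n=1 mode dominates: u ~ c₁ sin(πx/4) e^{-λ₁t}.
Decay rate: λ₁ = 0.9π²/4² ≈ 0.555.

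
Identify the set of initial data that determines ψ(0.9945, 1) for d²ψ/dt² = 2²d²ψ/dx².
Domain of dependence: [-1.0055, 2.9945]. Signals travel at speed 2, so data within |x - 0.9945| ≤ 2·1 = 2 can reach the point.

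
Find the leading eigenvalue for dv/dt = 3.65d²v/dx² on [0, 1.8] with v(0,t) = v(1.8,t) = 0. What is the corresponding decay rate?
Eigenvalues: λₙ = 3.65n²π²/1.8².
First three modes:
  n=1: λ₁ = 3.65π²/1.8² ≈ 11.119
  n=2: λ₂ = 14.6π²/1.8² ≈ 44.474 (4× faster decay)
  n=3: λ₃ = 32.85π²/1.8² ≈ 100.067 (9× faster decay)
As t → ∞, higher modes decay exponentially faster. The n=1 mode dominates: v ~ c₁ sin(πx/1.8) e^{-λ₁t}.
Decay rate: λ₁ = 3.65π²/1.8² ≈ 11.119.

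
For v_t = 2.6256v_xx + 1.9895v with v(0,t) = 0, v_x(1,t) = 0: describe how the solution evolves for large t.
v → 0. Diffusion dominates reaction (r=1.9895 < κπ²/(4L²)≈6.48); solution decays.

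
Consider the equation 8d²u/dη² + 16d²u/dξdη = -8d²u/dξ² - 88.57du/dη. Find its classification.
Rewriting in standard form: 8d²u/dξ² + 16d²u/dξdη + 8d²u/dη² + 88.57du/dη = 0. Parabolic. (A = 8, B = 16, C = 8 gives B² - 4AC = 0.)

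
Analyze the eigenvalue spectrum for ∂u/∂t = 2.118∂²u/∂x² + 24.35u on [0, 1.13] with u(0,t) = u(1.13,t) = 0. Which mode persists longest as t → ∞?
Eigenvalues: λₙ = 2.118n²π²/1.13² - 24.35.
First three modes:
  n=1: λ₁ = 2.118π²/1.13² - 24.35 ≈ -7.979
  n=2: λ₂ = 8.472π²/1.13² - 24.35 ≈ 41.133
  n=3: λ₃ = 19.062π²/1.13² - 24.35 ≈ 122.987
Since 2.118π²/1.13² ≈ 16.371 < 24.35, λ₁ < 0.
The n=1 mode grows fastest (−λₙ is largest for n=1) → dominates.
Asymptotic: u ~ c₁ sin(πx/1.13) e^{7.979t} (exponential growth at rate −λ₁ ≈ 7.979).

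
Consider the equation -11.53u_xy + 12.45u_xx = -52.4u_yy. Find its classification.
Rewriting in standard form: 12.45u_xx - 11.53u_xy + 52.4u_yy = 0. Elliptic. (A = 12.45, B = -11.53, C = 52.4 gives B² - 4AC = -2476.5791.)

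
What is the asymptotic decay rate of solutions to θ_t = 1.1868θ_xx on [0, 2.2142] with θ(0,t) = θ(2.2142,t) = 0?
Eigenvalues: λₙ = 1.1868n²π²/2.2142².
First three modes:
  n=1: λ₁ = 1.1868π²/2.2142² ≈ 2.389
  n=2: λ₂ = 4.7472π²/2.2142² ≈ 9.557 (4× faster decay)
  n=3: λ₃ = 10.6812π²/2.2142² ≈ 21.502 (9× faster decay)
As t → ∞, higher modes decay exponentially faster. The n=1 mode dominates: θ ~ c₁ sin(πx/2.2142) e^{-λ₁t}.
Decay rate: λ₁ = 1.1868π²/2.2142² ≈ 2.389.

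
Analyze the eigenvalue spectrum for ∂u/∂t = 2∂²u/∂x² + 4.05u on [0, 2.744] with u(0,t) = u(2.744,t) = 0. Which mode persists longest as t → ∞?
Eigenvalues: λₙ = 2n²π²/2.744² - 4.05.
First three modes:
  n=1: λ₁ = 2π²/2.744² - 4.05 ≈ -1.428
  n=2: λ₂ = 8π²/2.744² - 4.05 ≈ 6.436
  n=3: λ₃ = 18π²/2.744² - 4.05 ≈ 19.544
Since 2π²/2.744² ≈ 2.622 < 4.05, λ₁ < 0.
The n=1 mode grows fastest (−λₙ is largest for n=1) → dominates.
Asymptotic: u ~ c₁ sin(πx/2.744) e^{1.428t} (exponential growth at rate −λ₁ ≈ 1.428).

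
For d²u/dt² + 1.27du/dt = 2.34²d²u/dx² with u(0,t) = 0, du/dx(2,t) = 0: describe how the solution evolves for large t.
u → 0. Damping (γ=1.27) dissipates energy; oscillations decay exponentially.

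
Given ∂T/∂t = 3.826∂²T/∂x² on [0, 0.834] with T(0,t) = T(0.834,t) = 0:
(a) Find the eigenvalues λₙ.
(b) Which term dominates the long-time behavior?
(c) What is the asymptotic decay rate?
Eigenvalues: λₙ = 3.826n²π²/0.834².
First three modes:
  n=1: λ₁ = 3.826π²/0.834² ≈ 54.289
  n=2: λ₂ = 15.304π²/0.834² ≈ 217.156 (4× faster decay)
  n=3: λ₃ = 34.434π²/0.834² ≈ 488.602 (9× faster decay)
As t → ∞, higher modes decay exponentially faster. The n=1 mode dominates: T ~ c₁ sin(πx/0.834) e^{-λ₁t}.
Decay rate: λ₁ = 3.826π²/0.834² ≈ 54.289.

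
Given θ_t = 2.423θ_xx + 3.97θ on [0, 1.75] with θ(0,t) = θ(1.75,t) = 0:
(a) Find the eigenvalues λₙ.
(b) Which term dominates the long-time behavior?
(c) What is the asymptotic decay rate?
Eigenvalues: λₙ = 2.423n²π²/1.75² - 3.97.
First three modes:
  n=1: λ₁ = 2.423π²/1.75² - 3.97 ≈ 3.839
  n=2: λ₂ = 9.692π²/1.75² - 3.97 ≈ 27.265
  n=3: λ₃ = 21.807π²/1.75² - 3.97 ≈ 66.308
Since 2.423π²/1.75² ≈ 7.809 > 3.97, all λₙ > 0.
The n=1 mode decays slowest → dominates as t → ∞.
Asymptotic: θ ~ c₁ sin(πx/1.75) e^{-λ₁t} with decay rate λ₁ ≈ 3.839.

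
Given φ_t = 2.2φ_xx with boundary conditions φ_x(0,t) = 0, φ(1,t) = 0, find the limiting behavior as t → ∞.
φ → 0. Heat escapes through the Dirichlet boundary.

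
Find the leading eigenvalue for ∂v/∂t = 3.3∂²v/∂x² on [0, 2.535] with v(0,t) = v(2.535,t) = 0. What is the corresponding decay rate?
Eigenvalues: λₙ = 3.3n²π²/2.535².
First three modes:
  n=1: λ₁ = 3.3π²/2.535² ≈ 5.068
  n=2: λ₂ = 13.2π²/2.535² ≈ 20.273 (4× faster decay)
  n=3: λ₃ = 29.7π²/2.535² ≈ 45.614 (9× faster decay)
As t → ∞, higher modes decay exponentially faster. The n=1 mode dominates: v ~ c₁ sin(πx/2.535) e^{-λ₁t}.
Decay rate: λ₁ = 3.3π²/2.535² ≈ 5.068.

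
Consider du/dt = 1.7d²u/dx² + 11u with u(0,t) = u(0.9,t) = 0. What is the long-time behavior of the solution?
As t → ∞, u → 0. Diffusion dominates reaction (r=11 < κπ²/L²≈20.71); solution decays.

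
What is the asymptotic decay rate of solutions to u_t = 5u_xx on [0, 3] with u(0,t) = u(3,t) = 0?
Eigenvalues: λₙ = 5n²π²/3².
First three modes:
  n=1: λ₁ = 5π²/3² ≈ 5.483
  n=2: λ₂ = 20π²/3² ≈ 21.932 (4× faster decay)
  n=3: λ₃ = 45π²/3² ≈ 49.348 (9× faster decay)
As t → ∞, higher modes decay exponentially faster. The n=1 mode dominates: u ~ c₁ sin(πx/3) e^{-λ₁t}.
Decay rate: λ₁ = 5π²/3² ≈ 5.483.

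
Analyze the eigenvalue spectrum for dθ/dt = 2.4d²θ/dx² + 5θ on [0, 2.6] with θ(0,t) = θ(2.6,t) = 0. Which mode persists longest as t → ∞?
Eigenvalues: λₙ = 2.4n²π²/2.6² - 5.
First three modes:
  n=1: λ₁ = 2.4π²/2.6² - 5 ≈ -1.496
  n=2: λ₂ = 9.6π²/2.6² - 5 ≈ 9.016
  n=3: λ₃ = 21.6π²/2.6² - 5 ≈ 26.536
Since 2.4π²/2.6² ≈ 3.504 < 5, λ₁ < 0.
The n=1 mode grows fastest (−λₙ is largest for n=1) → dominates.
Asymptotic: θ ~ c₁ sin(πx/2.6) e^{1.496t} (exponential growth at rate −λ₁ ≈ 1.496).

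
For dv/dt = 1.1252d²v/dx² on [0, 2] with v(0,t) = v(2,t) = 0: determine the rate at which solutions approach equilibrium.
Eigenvalues: λₙ = 1.1252n²π²/2².
First three modes:
  n=1: λ₁ = 1.1252π²/2² ≈ 2.776
  n=2: λ₂ = 4.5008π²/2² ≈ 11.105 (4× faster decay)
  n=3: λ₃ = 10.1268π²/2² ≈ 24.987 (9× faster decay)
As t → ∞, higher modes decay exponentially faster. The n=1 mode dominates: v ~ c₁ sin(πx/2) e^{-λ₁t}.
Decay rate: λ₁ = 1.1252π²/2² ≈ 2.776.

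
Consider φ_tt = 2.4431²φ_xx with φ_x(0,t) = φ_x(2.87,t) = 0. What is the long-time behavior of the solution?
As t → ∞, φ oscillates about a mean that drifts linearly in t (generically unbounded; no decay). There is no damping, so the nonconstant modes persist as standing waves (energy conserved, no decay). But with Neumann conditions at both ends the constant mode has eigenvalue 0: the spatial mean M(t) of φ satisfies M'' = 0, so M(t) = M(0) + M'(0)·t. Unless the initial velocity has zero mean (∫φ_t(x,0)dx = 0), the solution grows linearly in t (unbounded, though not exponentially); if it does have zero mean, the solution stays bounded and simply oscillates.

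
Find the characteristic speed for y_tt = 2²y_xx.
Speed = 2. Information travels along characteristics x = x₀ ± 2t.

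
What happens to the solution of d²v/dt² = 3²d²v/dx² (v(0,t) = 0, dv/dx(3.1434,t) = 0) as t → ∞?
v oscillates (no decay). Energy is conserved; the solution oscillates indefinitely as standing waves.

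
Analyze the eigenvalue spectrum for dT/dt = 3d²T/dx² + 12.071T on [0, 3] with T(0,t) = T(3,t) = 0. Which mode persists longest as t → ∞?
Eigenvalues: λₙ = 3n²π²/3² - 12.071.
First three modes:
  n=1: λ₁ = 3π²/3² - 12.071 ≈ -8.781
  n=2: λ₂ = 12π²/3² - 12.071 ≈ 1.088
  n=3: λ₃ = 27π²/3² - 12.071 ≈ 17.538
Since 3π²/3² ≈ 3.29 < 12.071, λ₁ < 0.
The n=1 mode grows fastest (−λₙ is largest for n=1) → dominates.
Asymptotic: T ~ c₁ sin(πx/3) e^{8.781t} (exponential growth at rate −λ₁ ≈ 8.781).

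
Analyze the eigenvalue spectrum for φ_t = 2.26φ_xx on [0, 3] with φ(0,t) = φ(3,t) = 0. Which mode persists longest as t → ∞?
Eigenvalues: λₙ = 2.26n²π²/3².
First three modes:
  n=1: λ₁ = 2.26π²/3² ≈ 2.478
  n=2: λ₂ = 9.04π²/3² ≈ 9.913 (4× faster decay)
  n=3: λ₃ = 20.34π²/3² ≈ 22.305 (9× faster decay)
As t → ∞, higher modes decay exponentially faster. The n=1 mode dominates: φ ~ c₁ sin(πx/3) e^{-λ₁t}.
Decay rate: λ₁ = 2.26π²/3² ≈ 2.478.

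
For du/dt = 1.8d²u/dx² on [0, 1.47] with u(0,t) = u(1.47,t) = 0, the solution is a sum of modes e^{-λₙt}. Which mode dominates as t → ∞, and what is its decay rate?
Eigenvalues: λₙ = 1.8n²π²/1.47².
First three modes:
  n=1: λ₁ = 1.8π²/1.47² ≈ 8.221
  n=2: λ₂ = 7.2π²/1.47² ≈ 32.885 (4× faster decay)
  n=3: λ₃ = 16.2π²/1.47² ≈ 73.991 (9× faster decay)
As t → ∞, higher modes decay exponentially faster. The n=1 mode dominates: u ~ c₁ sin(πx/1.47) e^{-λ₁t}.
Decay rate: λ₁ = 1.8π²/1.47² ≈ 8.221.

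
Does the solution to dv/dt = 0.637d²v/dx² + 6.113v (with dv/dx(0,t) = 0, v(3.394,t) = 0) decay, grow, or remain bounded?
v grows unboundedly. Reaction dominates diffusion (r=6.113 > κπ²/(4L²)≈0.14); solution grows exponentially.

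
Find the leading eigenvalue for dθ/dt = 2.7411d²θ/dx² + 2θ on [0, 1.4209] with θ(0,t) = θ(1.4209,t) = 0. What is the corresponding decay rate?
Eigenvalues: λₙ = 2.7411n²π²/1.4209² - 2.
First three modes:
  n=1: λ₁ = 2.7411π²/1.4209² - 2 ≈ 11.4
  n=2: λ₂ = 10.9644π²/1.4209² - 2 ≈ 51.599
  n=3: λ₃ = 24.6699π²/1.4209² - 2 ≈ 118.598
Since 2.7411π²/1.4209² ≈ 13.4 > 2, all λₙ > 0.
The n=1 mode decays slowest → dominates as t → ∞.
Asymptotic: θ ~ c₁ sin(πx/1.4209) e^{-λ₁t} with decay rate λ₁ ≈ 11.4.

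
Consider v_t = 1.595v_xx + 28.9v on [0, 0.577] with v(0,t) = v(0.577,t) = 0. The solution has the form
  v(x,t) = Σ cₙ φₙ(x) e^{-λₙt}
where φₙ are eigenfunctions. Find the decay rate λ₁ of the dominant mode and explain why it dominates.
Eigenvalues: λₙ = 1.595n²π²/0.577² - 28.9.
First three modes:
  n=1: λ₁ = 1.595π²/0.577² - 28.9 ≈ 18.383
  n=2: λ₂ = 6.38π²/0.577² - 28.9 ≈ 160.234
  n=3: λ₃ = 14.355π²/0.577² - 28.9 ≈ 396.651
Since 1.595π²/0.577² ≈ 47.283 > 28.9, all λₙ > 0.
The n=1 mode decays slowest → dominates as t → ∞.
Asymptotic: v ~ c₁ sin(πx/0.577) e^{-λ₁t} with decay rate λ₁ ≈ 18.383.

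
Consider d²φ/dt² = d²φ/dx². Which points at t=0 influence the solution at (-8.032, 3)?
Domain of dependence: [-11.032, -5.032]. Signals travel at speed 1, so data within |x - -8.032| ≤ 1·3 = 3 can reach the point.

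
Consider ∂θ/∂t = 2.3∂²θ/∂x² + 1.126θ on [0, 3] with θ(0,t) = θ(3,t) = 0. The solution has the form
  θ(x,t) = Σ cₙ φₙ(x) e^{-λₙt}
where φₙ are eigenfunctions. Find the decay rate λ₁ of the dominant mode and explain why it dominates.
Eigenvalues: λₙ = 2.3n²π²/3² - 1.126.
First three modes:
  n=1: λ₁ = 2.3π²/3² - 1.126 ≈ 1.396
  n=2: λ₂ = 9.2π²/3² - 1.126 ≈ 8.963
  n=3: λ₃ = 20.7π²/3² - 1.126 ≈ 21.574
Since 2.3π²/3² ≈ 2.522 > 1.126, all λₙ > 0.
The n=1 mode decays slowest → dominates as t → ∞.
Asymptotic: θ ~ c₁ sin(πx/3) e^{-λ₁t} with decay rate λ₁ ≈ 1.396.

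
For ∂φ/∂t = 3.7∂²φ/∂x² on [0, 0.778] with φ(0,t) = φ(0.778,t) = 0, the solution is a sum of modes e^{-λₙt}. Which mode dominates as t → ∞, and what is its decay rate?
Eigenvalues: λₙ = 3.7n²π²/0.778².
First three modes:
  n=1: λ₁ = 3.7π²/0.778² ≈ 60.331
  n=2: λ₂ = 14.8π²/0.778² ≈ 241.325 (4× faster decay)
  n=3: λ₃ = 33.3π²/0.778² ≈ 542.981 (9× faster decay)
As t → ∞, higher modes decay exponentially faster. The n=1 mode dominates: φ ~ c₁ sin(πx/0.778) e^{-λ₁t}.
Decay rate: λ₁ = 3.7π²/0.778² ≈ 60.331.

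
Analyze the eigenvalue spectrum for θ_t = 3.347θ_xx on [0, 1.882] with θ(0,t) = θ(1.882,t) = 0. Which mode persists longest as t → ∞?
Eigenvalues: λₙ = 3.347n²π²/1.882².
First three modes:
  n=1: λ₁ = 3.347π²/1.882² ≈ 9.326
  n=2: λ₂ = 13.388π²/1.882² ≈ 37.306 (4× faster decay)
  n=3: λ₃ = 30.123π²/1.882² ≈ 83.938 (9× faster decay)
As t → ∞, higher modes decay exponentially faster. The n=1 mode dominates: θ ~ c₁ sin(πx/1.882) e^{-λ₁t}.
Decay rate: λ₁ = 3.347π²/1.882² ≈ 9.326.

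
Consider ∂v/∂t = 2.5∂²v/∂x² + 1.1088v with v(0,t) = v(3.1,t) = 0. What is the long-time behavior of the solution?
As t → ∞, v → 0. Diffusion dominates reaction (r=1.1088 < κπ²/L²≈2.57); solution decays.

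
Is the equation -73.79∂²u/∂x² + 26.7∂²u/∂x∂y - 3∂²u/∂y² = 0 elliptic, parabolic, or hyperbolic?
Computing B² - 4AC with A = -73.79, B = 26.7, C = -3: discriminant = -172.59 (negative). Answer: elliptic.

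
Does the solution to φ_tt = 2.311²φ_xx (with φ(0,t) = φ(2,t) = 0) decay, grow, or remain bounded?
φ oscillates (no decay). Energy is conserved; the solution oscillates indefinitely as standing waves.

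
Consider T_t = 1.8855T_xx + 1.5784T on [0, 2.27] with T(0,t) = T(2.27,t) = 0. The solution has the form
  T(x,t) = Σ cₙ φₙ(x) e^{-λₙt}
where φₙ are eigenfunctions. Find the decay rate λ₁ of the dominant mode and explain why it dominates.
Eigenvalues: λₙ = 1.8855n²π²/2.27² - 1.5784.
First three modes:
  n=1: λ₁ = 1.8855π²/2.27² - 1.5784 ≈ 2.033
  n=2: λ₂ = 7.542π²/2.27² - 1.5784 ≈ 12.867
  n=3: λ₃ = 16.9695π²/2.27² - 1.5784 ≈ 30.924
Since 1.8855π²/2.27² ≈ 3.611 > 1.5784, all λₙ > 0.
The n=1 mode decays slowest → dominates as t → ∞.
Asymptotic: T ~ c₁ sin(πx/2.27) e^{-λ₁t} with decay rate λ₁ ≈ 2.033.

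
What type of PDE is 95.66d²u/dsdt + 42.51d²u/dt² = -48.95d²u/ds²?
Rewriting in standard form: 48.95d²u/ds² + 95.66d²u/dsdt + 42.51d²u/dt² = 0. With A = 48.95, B = 95.66, C = 42.51, the discriminant is 827.3776. This is a hyperbolic PDE.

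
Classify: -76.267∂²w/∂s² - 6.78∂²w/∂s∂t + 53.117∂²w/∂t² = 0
Hyperbolic (discriminant = 16250.265356).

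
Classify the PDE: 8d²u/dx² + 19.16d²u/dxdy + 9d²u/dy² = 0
A = 8, B = 19.16, C = 9. Discriminant B² - 4AC = 79.1056. Since 79.1056 > 0, hyperbolic.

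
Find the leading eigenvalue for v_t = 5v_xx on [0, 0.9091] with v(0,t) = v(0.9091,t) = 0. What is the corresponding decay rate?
Eigenvalues: λₙ = 5n²π²/0.9091².
First three modes:
  n=1: λ₁ = 5π²/0.9091² ≈ 59.71
  n=2: λ₂ = 20π²/0.9091² ≈ 238.84 (4× faster decay)
  n=3: λ₃ = 45π²/0.9091² ≈ 537.389 (9× faster decay)
As t → ∞, higher modes decay exponentially faster. The n=1 mode dominates: v ~ c₁ sin(πx/0.9091) e^{-λ₁t}.
Decay rate: λ₁ = 5π²/0.9091² ≈ 59.71.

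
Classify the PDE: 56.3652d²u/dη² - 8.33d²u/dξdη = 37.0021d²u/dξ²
Rewriting in standard form: -37.0021d²u/dξ² - 8.33d²u/dξdη + 56.3652d²u/dη² = 0. A = -37.0021, B = -8.33, C = 56.3652. Discriminant B² - 4AC = 8411.91196768. Since 8411.91196768 > 0, hyperbolic.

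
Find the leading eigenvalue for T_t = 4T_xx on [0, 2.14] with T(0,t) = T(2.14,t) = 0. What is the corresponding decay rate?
Eigenvalues: λₙ = 4n²π²/2.14².
First three modes:
  n=1: λ₁ = 4π²/2.14² ≈ 8.62
  n=2: λ₂ = 16π²/2.14² ≈ 34.482 (4× faster decay)
  n=3: λ₃ = 36π²/2.14² ≈ 77.584 (9× faster decay)
As t → ∞, higher modes decay exponentially faster. The n=1 mode dominates: T ~ c₁ sin(πx/2.14) e^{-λ₁t}.
Decay rate: λ₁ = 4π²/2.14² ≈ 8.62.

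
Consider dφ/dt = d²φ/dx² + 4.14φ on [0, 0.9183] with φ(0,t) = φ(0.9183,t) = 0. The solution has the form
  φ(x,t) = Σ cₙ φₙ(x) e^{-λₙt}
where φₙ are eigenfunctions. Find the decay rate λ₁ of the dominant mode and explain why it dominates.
Eigenvalues: λₙ = n²π²/0.9183² - 4.14.
First three modes:
  n=1: λ₁ = π²/0.9183² - 4.14 ≈ 7.564
  n=2: λ₂ = 4π²/0.9183² - 4.14 ≈ 42.676
  n=3: λ₃ = 9π²/0.9183² - 4.14 ≈ 101.195
Since π²/0.9183² ≈ 11.704 > 4.14, all λₙ > 0.
The n=1 mode decays slowest → dominates as t → ∞.
Asymptotic: φ ~ c₁ sin(πx/0.9183) e^{-λ₁t} with decay rate λ₁ ≈ 7.564.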